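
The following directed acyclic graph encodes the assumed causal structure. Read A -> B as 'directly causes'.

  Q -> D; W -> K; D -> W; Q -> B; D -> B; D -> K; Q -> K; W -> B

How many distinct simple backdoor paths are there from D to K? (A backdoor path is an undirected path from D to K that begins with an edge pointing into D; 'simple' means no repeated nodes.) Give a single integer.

2

A backdoor path from D to K is any simple undirected path whose first edge points into D (i.e. leaves D via a parent).
Parents of D: {Q}.
Enumerating:
  P1: D <- Q -> K
  P2: D <- Q -> B <- W -> K
That exhausts the simple backdoor paths. Count: 2.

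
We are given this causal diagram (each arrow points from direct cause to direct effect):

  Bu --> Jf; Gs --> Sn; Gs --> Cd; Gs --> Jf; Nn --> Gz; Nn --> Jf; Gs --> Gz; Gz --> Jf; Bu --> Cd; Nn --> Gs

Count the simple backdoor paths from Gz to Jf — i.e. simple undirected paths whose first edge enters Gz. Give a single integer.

A backdoor path from Gz to Jf is any simple undirected path whose first edge points into Gz (i.e. leaves Gz via a parent).
Parents of Gz: {Gs, Nn}.
Enumerating:
  P1: Gz <- Nn -> Gs -> Jf
  P2: Gz <- Nn -> Gs -> Cd <- Bu -> Jf
  P3: Gz <- Nn -> Jf
  P4: Gz <- Gs <- Nn -> Jf
  P5: Gz <- Gs -> Jf
  P6: Gz <- Gs -> Cd <- Bu -> Jf
That exhausts the simple backdoor paths. Count: 6.

6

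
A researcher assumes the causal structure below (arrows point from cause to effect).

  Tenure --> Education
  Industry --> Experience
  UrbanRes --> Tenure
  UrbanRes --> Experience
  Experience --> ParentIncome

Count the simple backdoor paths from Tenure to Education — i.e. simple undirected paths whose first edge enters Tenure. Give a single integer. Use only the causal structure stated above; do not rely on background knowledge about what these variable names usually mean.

0

A backdoor path from Tenure to Education is any simple undirected path whose first edge points into Tenure (i.e. leaves Tenure via a parent).
Parents of Tenure: {UrbanRes}.
No simple path from any parent of Tenure reaches Education without revisiting Tenure, so there are no backdoor paths.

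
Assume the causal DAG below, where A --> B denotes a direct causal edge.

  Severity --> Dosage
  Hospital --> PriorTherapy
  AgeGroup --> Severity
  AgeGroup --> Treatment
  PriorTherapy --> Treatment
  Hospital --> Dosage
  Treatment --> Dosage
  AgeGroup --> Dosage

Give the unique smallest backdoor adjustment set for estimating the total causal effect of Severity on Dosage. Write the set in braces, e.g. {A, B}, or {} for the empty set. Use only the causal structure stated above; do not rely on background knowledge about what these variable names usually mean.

Variables eligible for adjustment (non-descendants of Severity, excluding Severity and Dosage): {AgeGroup, Hospital, PriorTherapy, Treatment}.
Backdoor paths from Severity to Dosage:
  P1: Severity <- AgeGroup -> Treatment <- PriorTherapy <- Hospital -> Dosage
  P2: Severity <- AgeGroup -> Treatment -> Dosage
  P3: Severity <- AgeGroup -> Dosage
The empty set is not sufficient: P2 (Severity <- AgeGroup -> Treatment -> Dosage) has no collider blocking it and no conditioned non-collider, so it is open.
Try {AgeGroup}:
  P1: blocked at fork node AgeGroup ∈ conditioning set.
  P2: blocked at fork node AgeGroup ∈ conditioning set.
  P3: blocked at fork node AgeGroup ∈ conditioning set.
{AgeGroup} contains no descendant of Severity and blocks every backdoor path.
No other singleton works — e.g. {Hospital} leaves P2 open — so {AgeGroup} is the unique smallest valid adjustment set.

{AgeGroup}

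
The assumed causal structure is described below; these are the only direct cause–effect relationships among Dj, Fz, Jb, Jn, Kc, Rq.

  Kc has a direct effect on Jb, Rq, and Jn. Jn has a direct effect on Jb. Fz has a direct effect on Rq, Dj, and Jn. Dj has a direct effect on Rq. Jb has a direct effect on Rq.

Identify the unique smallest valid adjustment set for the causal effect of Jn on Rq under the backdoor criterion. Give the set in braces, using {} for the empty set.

{Fz, Kc}

Variables eligible for adjustment (non-descendants of Jn, excluding Jn and Rq): {Dj, Fz, Kc}.
Backdoor paths from Jn to Rq:
  P1: Jn <- Kc -> Jb -> Rq
  P2: Jn <- Kc -> Rq
  P3: Jn <- Fz -> Dj -> Rq
  P4: Jn <- Fz -> Rq
The empty set is not sufficient: P1 (Jn <- Kc -> Jb -> Rq) has no collider blocking it and no conditioned non-collider, so it is open.
Try {Fz, Kc}:
  P1: blocked at fork node Kc ∈ conditioning set.
  P2: blocked at fork node Kc ∈ conditioning set.
  P3: blocked at fork node Fz ∈ conditioning set.
  P4: blocked at fork node Fz ∈ conditioning set.
{Fz, Kc} contains no descendant of Jn and blocks every backdoor path.
Every element of {Fz, Kc} is needed (dropping Fz leaves P3 open; dropping Kc leaves P1 open), so no proper subset is valid.
Among all size-2 subsets of the eligible variables, only {Fz, Kc} blocks every backdoor path, so it is the unique smallest valid adjustment set.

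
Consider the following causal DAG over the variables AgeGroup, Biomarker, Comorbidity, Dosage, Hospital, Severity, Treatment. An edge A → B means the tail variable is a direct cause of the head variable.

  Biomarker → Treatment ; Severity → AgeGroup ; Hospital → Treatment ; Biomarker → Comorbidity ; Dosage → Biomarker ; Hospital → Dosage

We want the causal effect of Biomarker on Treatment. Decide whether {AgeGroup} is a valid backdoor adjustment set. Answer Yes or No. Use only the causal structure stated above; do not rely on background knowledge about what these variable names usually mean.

Backdoor paths from Biomarker to Treatment (paths whose first edge points into Biomarker):
  P1: Biomarker <- Dosage <- Hospital -> Treatment
Condition 1 (no descendant of Biomarker in the set): holds — descendants of Biomarker are {Comorbidity, Treatment}; none are in {AgeGroup}.
Condition 2 (every backdoor path blocked by {AgeGroup}):
  P1: open — no interior node is in the conditioning set.
{AgeGroup} does not satisfy the backdoor criterion.

No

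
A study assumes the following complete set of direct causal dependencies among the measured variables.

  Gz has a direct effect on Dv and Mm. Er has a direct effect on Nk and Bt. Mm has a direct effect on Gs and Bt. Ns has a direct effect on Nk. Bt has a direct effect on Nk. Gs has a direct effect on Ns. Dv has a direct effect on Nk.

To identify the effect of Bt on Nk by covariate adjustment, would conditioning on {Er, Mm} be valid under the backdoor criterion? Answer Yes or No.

Yes

Backdoor paths from Bt to Nk (paths whose first edge points into Bt):
  P1: Bt <- Mm <- Gz -> Dv -> Nk
  P2: Bt <- Mm -> Gs -> Ns -> Nk
  P3: Bt <- Er -> Nk
Condition 1 (no descendant of Bt in the set): holds — descendants of Bt are {Nk}; none are in {Er, Mm}.
Condition 2 (every backdoor path blocked by {Er, Mm}):
  P1: blocked at chain node Mm ∈ conditioning set.
  P2: blocked at fork node Mm ∈ conditioning set.
  P3: blocked at fork node Er ∈ conditioning set.
{Er, Mm} satisfies the backdoor criterion.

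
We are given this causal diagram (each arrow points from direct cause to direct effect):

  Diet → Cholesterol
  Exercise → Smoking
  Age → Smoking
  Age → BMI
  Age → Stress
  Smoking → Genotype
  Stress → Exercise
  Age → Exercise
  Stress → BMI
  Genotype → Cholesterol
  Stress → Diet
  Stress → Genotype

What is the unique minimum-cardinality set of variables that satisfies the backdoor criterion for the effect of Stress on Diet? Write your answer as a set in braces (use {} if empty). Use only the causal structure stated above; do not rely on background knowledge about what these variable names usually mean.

Variables eligible for adjustment (non-descendants of Stress, excluding Stress and Diet): {Age}.
Backdoor paths from Stress to Diet:
  P1: Stress <- Age -> Exercise -> Smoking -> Genotype -> Cholesterol <- Diet
  P2: Stress <- Age -> Smoking -> Genotype -> Cholesterol <- Diet
Each backdoor path contains an unconditioned collider, so every path is already blocked with the empty conditioning set:
  P1: blocked at collider Cholesterol (neither it nor any descendant is in the conditioning set).
  P2: blocked at collider Cholesterol (neither it nor any descendant is in the conditioning set).
The empty set is therefore the unique smallest valid set.

{}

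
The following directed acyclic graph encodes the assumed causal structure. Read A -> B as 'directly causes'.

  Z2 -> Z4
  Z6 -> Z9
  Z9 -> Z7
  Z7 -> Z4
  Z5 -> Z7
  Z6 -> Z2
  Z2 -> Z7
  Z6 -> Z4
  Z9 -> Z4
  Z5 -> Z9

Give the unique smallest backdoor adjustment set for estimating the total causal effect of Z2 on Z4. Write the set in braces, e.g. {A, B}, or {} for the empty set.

{Z6}

Variables eligible for adjustment (non-descendants of Z2, excluding Z2 and Z4): {Z5, Z6, Z9}.
Backdoor paths from Z2 to Z4:
  P1: Z2 <- Z6 -> Z9 <- Z5 -> Z7 -> Z4
  P2: Z2 <- Z6 -> Z9 -> Z7 -> Z4
  P3: Z2 <- Z6 -> Z9 -> Z4
  P4: Z2 <- Z6 -> Z4
The empty set is not sufficient: P2 (Z2 <- Z6 -> Z9 -> Z7 -> Z4) has no collider blocking it and no conditioned non-collider, so it is open.
Try {Z6}:
  P1: blocked at fork node Z6 ∈ conditioning set.
  P2: blocked at fork node Z6 ∈ conditioning set.
  P3: blocked at fork node Z6 ∈ conditioning set.
  P4: blocked at fork node Z6 ∈ conditioning set.
{Z6} contains no descendant of Z2 and blocks every backdoor path.
No other singleton works — e.g. {Z5} leaves P2 open — so {Z6} is the unique smallest valid adjustment set.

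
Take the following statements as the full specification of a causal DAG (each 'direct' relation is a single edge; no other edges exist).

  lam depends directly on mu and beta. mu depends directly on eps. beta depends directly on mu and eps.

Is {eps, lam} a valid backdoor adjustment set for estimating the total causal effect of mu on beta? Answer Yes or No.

Backdoor paths from mu to beta (paths whose first edge points into mu):
  P1: mu <- eps -> beta
Condition 1 (no descendant of mu in the set): FAILS — lam is a descendant of mu.
Condition 2 (every backdoor path blocked by {eps, lam}):
  P1: blocked at fork node eps ∈ conditioning set.
{eps, lam} does not satisfy the backdoor criterion.

No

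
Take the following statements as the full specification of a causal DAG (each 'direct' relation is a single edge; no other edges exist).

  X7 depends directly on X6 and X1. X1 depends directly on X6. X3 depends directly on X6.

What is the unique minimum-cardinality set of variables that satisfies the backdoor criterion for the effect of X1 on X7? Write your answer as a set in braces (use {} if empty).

Variables eligible for adjustment (non-descendants of X1, excluding X1 and X7): {X3, X6}.
Backdoor paths from X1 to X7:
  P1: X1 <- X6 -> X7
The empty set is not sufficient: P1 (X1 <- X6 -> X7) has no collider blocking it and no conditioned non-collider, so it is open.
Try {X6}:
  P1: blocked at fork node X6 ∈ conditioning set.
{X6} contains no descendant of X1 and blocks every backdoor path.
No other singleton works — e.g. {X3} leaves P1 open — so {X6} is the unique smallest valid adjustment set.

{X6}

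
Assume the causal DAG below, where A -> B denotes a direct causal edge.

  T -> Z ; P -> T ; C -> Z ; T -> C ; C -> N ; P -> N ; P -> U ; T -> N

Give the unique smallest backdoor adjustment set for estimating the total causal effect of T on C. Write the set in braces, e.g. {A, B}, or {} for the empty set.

Variables eligible for adjustment (non-descendants of T, excluding T and C): {P, U}.
Backdoor paths from T to C:
  P1: T <- P -> N <- C
Each backdoor path contains an unconditioned collider, so every path is already blocked with the empty conditioning set:
  P1: blocked at collider N (neither it nor any descendant is in the conditioning set).
The empty set is therefore the unique smallest valid set.

{}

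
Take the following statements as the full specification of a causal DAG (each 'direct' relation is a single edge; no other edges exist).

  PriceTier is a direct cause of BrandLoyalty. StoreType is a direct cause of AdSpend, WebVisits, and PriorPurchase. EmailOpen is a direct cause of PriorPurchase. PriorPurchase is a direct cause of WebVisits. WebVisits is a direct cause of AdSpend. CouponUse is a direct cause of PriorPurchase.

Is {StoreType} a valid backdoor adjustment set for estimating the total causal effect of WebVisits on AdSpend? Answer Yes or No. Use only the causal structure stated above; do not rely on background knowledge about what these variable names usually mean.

Yes

Backdoor paths from WebVisits to AdSpend (paths whose first edge points into WebVisits):
  P1: WebVisits <- StoreType -> AdSpend
  P2: WebVisits <- PriorPurchase <- StoreType -> AdSpend
Condition 1 (no descendant of WebVisits in the set): holds — descendants of WebVisits are {AdSpend}; none are in {StoreType}.
Condition 2 (every backdoor path blocked by {StoreType}):
  P1: blocked at fork node StoreType ∈ conditioning set.
  P2: blocked at fork node StoreType ∈ conditioning set.
{StoreType} satisfies the backdoor criterion.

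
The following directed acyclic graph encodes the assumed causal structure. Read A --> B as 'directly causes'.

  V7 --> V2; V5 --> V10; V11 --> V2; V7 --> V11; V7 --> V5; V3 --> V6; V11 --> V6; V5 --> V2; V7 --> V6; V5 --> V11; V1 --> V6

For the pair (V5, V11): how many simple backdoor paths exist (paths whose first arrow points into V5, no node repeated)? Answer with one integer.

3

A backdoor path from V5 to V11 is any simple undirected path whose first edge points into V5 (i.e. leaves V5 via a parent).
Parents of V5: {V7}.
Enumerating:
  P1: V5 <- V7 -> V11
  P2: V5 <- V7 -> V2 <- V11
  P3: V5 <- V7 -> V6 <- V11
That exhausts the simple backdoor paths. Count: 3.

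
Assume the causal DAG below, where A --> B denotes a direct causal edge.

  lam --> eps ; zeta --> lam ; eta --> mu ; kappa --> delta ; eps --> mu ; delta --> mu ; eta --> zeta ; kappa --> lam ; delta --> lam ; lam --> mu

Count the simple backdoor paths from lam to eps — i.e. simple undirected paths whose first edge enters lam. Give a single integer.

3

A backdoor path from lam to eps is any simple undirected path whose first edge points into lam (i.e. leaves lam via a parent).
Parents of lam: {delta, kappa, zeta}.
Enumerating:
  P1: lam <- kappa -> delta -> mu <- eps
  P2: lam <- zeta <- eta -> mu <- eps
  P3: lam <- delta -> mu <- eps
That exhausts the simple backdoor paths. Count: 3.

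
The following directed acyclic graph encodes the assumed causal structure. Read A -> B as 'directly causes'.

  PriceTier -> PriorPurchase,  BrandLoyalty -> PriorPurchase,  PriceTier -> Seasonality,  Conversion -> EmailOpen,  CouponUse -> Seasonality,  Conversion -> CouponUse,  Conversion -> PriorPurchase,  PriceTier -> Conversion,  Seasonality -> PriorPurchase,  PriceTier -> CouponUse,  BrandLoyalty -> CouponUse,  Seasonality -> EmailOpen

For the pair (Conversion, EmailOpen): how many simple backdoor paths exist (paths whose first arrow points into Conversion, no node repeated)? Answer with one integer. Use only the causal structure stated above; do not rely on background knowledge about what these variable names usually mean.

5

A backdoor path from Conversion to EmailOpen is any simple undirected path whose first edge points into Conversion (i.e. leaves Conversion via a parent).
Parents of Conversion: {PriceTier}.
Enumerating:
  P1: Conversion <- PriceTier -> CouponUse <- BrandLoyalty -> PriorPurchase <- Seasonality -> EmailOpen
  P2: Conversion <- PriceTier -> CouponUse -> Seasonality -> EmailOpen
  P3: Conversion <- PriceTier -> Seasonality -> EmailOpen
  P4: Conversion <- PriceTier -> PriorPurchase <- BrandLoyalty -> CouponUse -> Seasonality -> EmailOpen
  P5: Conversion <- PriceTier -> PriorPurchase <- Seasonality -> EmailOpen
That exhausts the simple backdoor paths. Count: 5.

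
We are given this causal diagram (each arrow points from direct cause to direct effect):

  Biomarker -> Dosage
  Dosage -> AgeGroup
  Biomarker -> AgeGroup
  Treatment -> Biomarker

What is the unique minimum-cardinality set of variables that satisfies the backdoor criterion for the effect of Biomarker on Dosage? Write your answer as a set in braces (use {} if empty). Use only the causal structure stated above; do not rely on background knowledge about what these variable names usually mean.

{}

Variables eligible for adjustment (non-descendants of Biomarker, excluding Biomarker and Dosage): {Treatment}.
Backdoor paths from Biomarker to Dosage:
  (none)
With no backdoor paths the empty set already satisfies the criterion, and it is trivially minimal.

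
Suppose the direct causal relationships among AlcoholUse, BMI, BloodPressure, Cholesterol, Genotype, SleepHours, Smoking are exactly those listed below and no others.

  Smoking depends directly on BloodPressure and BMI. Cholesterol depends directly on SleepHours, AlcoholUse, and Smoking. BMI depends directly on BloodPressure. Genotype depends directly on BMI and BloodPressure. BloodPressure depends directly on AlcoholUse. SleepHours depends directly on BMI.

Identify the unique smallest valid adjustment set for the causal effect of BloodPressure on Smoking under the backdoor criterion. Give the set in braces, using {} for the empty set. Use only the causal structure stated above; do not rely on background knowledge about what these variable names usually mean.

{}

Variables eligible for adjustment (non-descendants of BloodPressure, excluding BloodPressure and Smoking): {AlcoholUse}.
Backdoor paths from BloodPressure to Smoking:
  P1: BloodPressure <- AlcoholUse -> Cholesterol <- SleepHours <- BMI -> Smoking
  P2: BloodPressure <- AlcoholUse -> Cholesterol <- Smoking
Each backdoor path contains an unconditioned collider, so every path is already blocked with the empty conditioning set:
  P1: blocked at collider Cholesterol (neither it nor any descendant is in the conditioning set).
  P2: blocked at collider Cholesterol (neither it nor any descendant is in the conditioning set).
The empty set is therefore the unique smallest valid set.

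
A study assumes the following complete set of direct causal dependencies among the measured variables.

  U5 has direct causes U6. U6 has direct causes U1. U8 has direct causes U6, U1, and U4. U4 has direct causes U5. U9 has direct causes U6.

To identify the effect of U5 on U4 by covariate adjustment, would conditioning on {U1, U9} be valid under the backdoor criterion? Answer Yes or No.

Backdoor paths from U5 to U4 (paths whose first edge points into U5):
  P1: U5 <- U6 <- U1 -> U8 <- U4
  P2: U5 <- U6 -> U8 <- U4
Condition 1 (no descendant of U5 in the set): holds — descendants of U5 are {U4, U8}; none are in {U1, U9}.
Condition 2 (every backdoor path blocked by {U1, U9}):
  P1: blocked at fork node U1 ∈ conditioning set.
  P2: blocked at collider U8 (neither it nor any descendant is in the conditioning set).
{U1, U9} satisfies the backdoor criterion.

Yes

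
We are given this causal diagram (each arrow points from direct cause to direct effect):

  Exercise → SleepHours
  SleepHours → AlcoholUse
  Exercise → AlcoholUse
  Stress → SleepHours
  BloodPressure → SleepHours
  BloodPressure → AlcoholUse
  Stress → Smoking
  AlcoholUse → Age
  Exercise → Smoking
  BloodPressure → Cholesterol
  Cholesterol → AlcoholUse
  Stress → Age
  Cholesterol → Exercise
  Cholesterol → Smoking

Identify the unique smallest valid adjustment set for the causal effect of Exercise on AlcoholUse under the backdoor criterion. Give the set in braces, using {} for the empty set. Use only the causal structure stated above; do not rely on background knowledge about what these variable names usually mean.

{Cholesterol}

Variables eligible for adjustment (non-descendants of Exercise, excluding Exercise and AlcoholUse): {BloodPressure, Cholesterol, Stress}.
Backdoor paths from Exercise to AlcoholUse:
  P1: Exercise <- Cholesterol <- BloodPressure -> SleepHours <- Stress -> Age <- AlcoholUse
  P2: Exercise <- Cholesterol <- BloodPressure -> SleepHours -> AlcoholUse
  P3: Exercise <- Cholesterol <- BloodPressure -> AlcoholUse
  P4: Exercise <- Cholesterol -> Smoking <- Stress -> SleepHours <- BloodPressure -> AlcoholUse
  P5: Exercise <- Cholesterol -> Smoking <- Stress -> SleepHours -> AlcoholUse
  P6: Exercise <- Cholesterol -> Smoking <- Stress -> Age <- AlcoholUse
  P7: Exercise <- Cholesterol -> AlcoholUse
The empty set is not sufficient: P2 (Exercise <- Cholesterol <- BloodPressure -> SleepHours -> AlcoholUse) has no collider blocking it and no conditioned non-collider, so it is open.
Try {Cholesterol}:
  P1: blocked at chain node Cholesterol ∈ conditioning set.
  P2: blocked at chain node Cholesterol ∈ conditioning set.
  P3: blocked at chain node Cholesterol ∈ conditioning set.
  P4: blocked at fork node Cholesterol ∈ conditioning set.
  P5: blocked at fork node Cholesterol ∈ conditioning set.
  P6: blocked at fork node Cholesterol ∈ conditioning set.
  P7: blocked at fork node Cholesterol ∈ conditioning set.
{Cholesterol} contains no descendant of Exercise and blocks every backdoor path.
No other singleton works — e.g. {BloodPressure} leaves P7 open — so {Cholesterol} is the unique smallest valid adjustment set.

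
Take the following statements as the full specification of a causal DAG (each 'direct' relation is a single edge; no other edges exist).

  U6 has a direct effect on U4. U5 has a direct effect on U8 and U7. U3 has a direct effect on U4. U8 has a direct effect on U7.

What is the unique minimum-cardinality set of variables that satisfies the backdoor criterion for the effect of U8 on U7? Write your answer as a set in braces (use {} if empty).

Variables eligible for adjustment (non-descendants of U8, excluding U8 and U7): {U3, U4, U5, U6}.
Backdoor paths from U8 to U7:
  P1: U8 <- U5 -> U7
The empty set is not sufficient: P1 (U8 <- U5 -> U7) has no collider blocking it and no conditioned non-collider, so it is open.
Try {U5}:
  P1: blocked at fork node U5 ∈ conditioning set.
{U5} contains no descendant of U8 and blocks every backdoor path.
No other singleton works — e.g. {U6} leaves P1 open — so {U5} is the unique smallest valid adjustment set.

{U5}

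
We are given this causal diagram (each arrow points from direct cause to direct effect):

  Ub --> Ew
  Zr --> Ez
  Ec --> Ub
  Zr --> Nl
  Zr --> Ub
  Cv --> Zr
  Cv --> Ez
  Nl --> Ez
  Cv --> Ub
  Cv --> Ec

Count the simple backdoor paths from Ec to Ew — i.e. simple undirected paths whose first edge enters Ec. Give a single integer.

A backdoor path from Ec to Ew is any simple undirected path whose first edge points into Ec (i.e. leaves Ec via a parent).
Parents of Ec: {Cv}.
Enumerating:
  P1: Ec <- Cv -> Zr -> Ub -> Ew
  P2: Ec <- Cv -> Ez <- Zr -> Ub -> Ew
  P3: Ec <- Cv -> Ez <- Nl <- Zr -> Ub -> Ew
  P4: Ec <- Cv -> Ub -> Ew
That exhausts the simple backdoor paths. Count: 4.

4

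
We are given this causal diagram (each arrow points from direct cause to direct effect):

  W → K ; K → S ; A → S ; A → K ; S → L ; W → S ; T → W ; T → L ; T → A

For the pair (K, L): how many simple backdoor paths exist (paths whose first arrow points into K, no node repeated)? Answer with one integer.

8

A backdoor path from K to L is any simple undirected path whose first edge points into K (i.e. leaves K via a parent).
Parents of K: {A, W}.
Enumerating:
  P1: K <- W <- T -> A -> S -> L
  P2: K <- W <- T -> L
  P3: K <- W -> S <- A <- T -> L
  P4: K <- W -> S -> L
  P5: K <- A <- T -> W -> S -> L
  P6: K <- A <- T -> L
  P7: K <- A -> S <- W <- T -> L
  P8: K <- A -> S -> L
That exhausts the simple backdoor paths. Count: 8.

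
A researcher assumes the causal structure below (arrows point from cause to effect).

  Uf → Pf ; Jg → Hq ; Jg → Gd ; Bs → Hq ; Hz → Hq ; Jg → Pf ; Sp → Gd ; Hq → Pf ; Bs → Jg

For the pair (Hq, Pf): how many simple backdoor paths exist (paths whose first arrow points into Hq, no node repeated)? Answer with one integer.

A backdoor path from Hq to Pf is any simple undirected path whose first edge points into Hq (i.e. leaves Hq via a parent).
Parents of Hq: {Bs, Hz, Jg}.
Enumerating:
  P1: Hq <- Bs -> Jg -> Pf
  P2: Hq <- Jg -> Pf
That exhausts the simple backdoor paths. Count: 2.

2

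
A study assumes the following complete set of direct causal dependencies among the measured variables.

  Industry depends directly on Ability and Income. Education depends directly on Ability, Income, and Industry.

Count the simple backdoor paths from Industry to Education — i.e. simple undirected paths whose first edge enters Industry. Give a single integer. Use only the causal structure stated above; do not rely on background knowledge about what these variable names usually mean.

2

A backdoor path from Industry to Education is any simple undirected path whose first edge points into Industry (i.e. leaves Industry via a parent).
Parents of Industry: {Ability, Income}.
Enumerating:
  P1: Industry <- Income -> Education
  P2: Industry <- Ability -> Education
That exhausts the simple backdoor paths. Count: 2.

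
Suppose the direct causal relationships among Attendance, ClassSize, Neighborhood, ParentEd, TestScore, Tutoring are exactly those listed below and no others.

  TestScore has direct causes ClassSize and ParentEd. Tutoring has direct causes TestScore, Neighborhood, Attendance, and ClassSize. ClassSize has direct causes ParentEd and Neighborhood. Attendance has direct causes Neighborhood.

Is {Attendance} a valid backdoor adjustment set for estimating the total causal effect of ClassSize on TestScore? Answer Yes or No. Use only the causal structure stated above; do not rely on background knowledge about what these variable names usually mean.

No

Backdoor paths from ClassSize to TestScore (paths whose first edge points into ClassSize):
  P1: ClassSize <- Neighborhood -> Attendance -> Tutoring <- TestScore
  P2: ClassSize <- Neighborhood -> Tutoring <- TestScore
  P3: ClassSize <- ParentEd -> TestScore
Condition 1 (no descendant of ClassSize in the set): holds — descendants of ClassSize are {TestScore, Tutoring}; none are in {Attendance}.
Condition 2 (every backdoor path blocked by {Attendance}):
  P1: blocked at chain node Attendance ∈ conditioning set.
  P2: blocked at collider Tutoring (neither it nor any descendant is in the conditioning set).
  P3: open — no interior node is in the conditioning set.
{Attendance} does not satisfy the backdoor criterion.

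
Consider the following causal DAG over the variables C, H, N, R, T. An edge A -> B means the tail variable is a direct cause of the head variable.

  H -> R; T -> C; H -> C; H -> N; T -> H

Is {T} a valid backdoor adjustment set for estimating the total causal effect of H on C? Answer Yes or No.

Yes

Backdoor paths from H to C (paths whose first edge points into H):
  P1: H <- T -> C
Condition 1 (no descendant of H in the set): holds — descendants of H are {C, N, R}; none are in {T}.
Condition 2 (every backdoor path blocked by {T}):
  P1: blocked at fork node T ∈ conditioning set.
{T} satisfies the backdoor criterion.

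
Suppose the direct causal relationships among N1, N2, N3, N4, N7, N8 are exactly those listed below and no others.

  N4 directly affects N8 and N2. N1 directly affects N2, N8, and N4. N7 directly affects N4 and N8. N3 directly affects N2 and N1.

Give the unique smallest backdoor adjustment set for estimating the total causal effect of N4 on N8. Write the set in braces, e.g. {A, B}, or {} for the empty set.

Variables eligible for adjustment (non-descendants of N4, excluding N4 and N8): {N1, N3, N7}.
Backdoor paths from N4 to N8:
  P1: N4 <- N1 -> N8
  P2: N4 <- N7 -> N8
The empty set is not sufficient: P1 (N4 <- N1 -> N8) has no collider blocking it and no conditioned non-collider, so it is open.
Try {N1, N7}:
  P1: blocked at fork node N1 ∈ conditioning set.
  P2: blocked at fork node N7 ∈ conditioning set.
{N1, N7} contains no descendant of N4 and blocks every backdoor path.
Every element of {N1, N7} is needed (dropping N1 leaves P1 open; dropping N7 leaves P2 open), so no proper subset is valid.
Among all size-2 subsets of the eligible variables, only {N1, N7} blocks every backdoor path, so it is the unique smallest valid adjustment set.

{N1, N7}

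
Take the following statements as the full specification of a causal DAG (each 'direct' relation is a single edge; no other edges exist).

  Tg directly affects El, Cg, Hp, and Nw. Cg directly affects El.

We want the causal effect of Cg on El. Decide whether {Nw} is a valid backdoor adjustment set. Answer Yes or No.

No

Backdoor paths from Cg to El (paths whose first edge points into Cg):
  P1: Cg <- Tg -> El
Condition 1 (no descendant of Cg in the set): holds — descendants of Cg are {El}; none are in {Nw}.
Condition 2 (every backdoor path blocked by {Nw}):
  P1: open — no interior node is in the conditioning set.
{Nw} does not satisfy the backdoor criterion.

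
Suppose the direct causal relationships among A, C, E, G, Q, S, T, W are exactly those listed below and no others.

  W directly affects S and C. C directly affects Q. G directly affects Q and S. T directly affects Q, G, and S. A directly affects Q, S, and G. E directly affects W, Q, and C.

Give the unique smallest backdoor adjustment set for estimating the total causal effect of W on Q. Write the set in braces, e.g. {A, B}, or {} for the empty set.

Variables eligible for adjustment (non-descendants of W, excluding W and Q): {A, E, G, T}.
Backdoor paths from W to Q:
  P1: W <- E -> C -> Q
  P2: W <- E -> Q
The empty set is not sufficient: P1 (W <- E -> C -> Q) has no collider blocking it and no conditioned non-collider, so it is open.
Try {E}:
  P1: blocked at fork node E ∈ conditioning set.
  P2: blocked at fork node E ∈ conditioning set.
{E} contains no descendant of W and blocks every backdoor path.
No other singleton works — e.g. {A} leaves P1 open — so {E} is the unique smallest valid adjustment set.

{E}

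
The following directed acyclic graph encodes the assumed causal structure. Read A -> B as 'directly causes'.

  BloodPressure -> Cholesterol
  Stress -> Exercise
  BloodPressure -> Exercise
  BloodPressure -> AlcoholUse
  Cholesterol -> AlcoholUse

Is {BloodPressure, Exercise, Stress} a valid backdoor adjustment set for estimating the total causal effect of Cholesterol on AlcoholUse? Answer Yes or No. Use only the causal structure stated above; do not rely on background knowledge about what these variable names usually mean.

Backdoor paths from Cholesterol to AlcoholUse (paths whose first edge points into Cholesterol):
  P1: Cholesterol <- BloodPressure -> AlcoholUse
Condition 1 (no descendant of Cholesterol in the set): holds — descendants of Cholesterol are {AlcoholUse}; none are in {BloodPressure, Exercise, Stress}.
Condition 2 (every backdoor path blocked by {BloodPressure, Exercise, Stress}):
  P1: blocked at fork node BloodPressure ∈ conditioning set.
{BloodPressure, Exercise, Stress} satisfies the backdoor criterion.

Yes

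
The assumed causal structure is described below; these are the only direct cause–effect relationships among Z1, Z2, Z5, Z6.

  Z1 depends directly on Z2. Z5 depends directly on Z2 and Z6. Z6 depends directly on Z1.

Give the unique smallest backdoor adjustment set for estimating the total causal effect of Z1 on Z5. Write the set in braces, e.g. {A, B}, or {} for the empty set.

{Z2}

Variables eligible for adjustment (non-descendants of Z1, excluding Z1 and Z5): {Z2}.
Backdoor paths from Z1 to Z5:
  P1: Z1 <- Z2 -> Z5
The empty set is not sufficient: P1 (Z1 <- Z2 -> Z5) has no collider blocking it and no conditioned non-collider, so it is open.
Try {Z2}:
  P1: blocked at fork node Z2 ∈ conditioning set.
{Z2} contains no descendant of Z1 and blocks every backdoor path.
{Z2} is the unique smallest valid adjustment set.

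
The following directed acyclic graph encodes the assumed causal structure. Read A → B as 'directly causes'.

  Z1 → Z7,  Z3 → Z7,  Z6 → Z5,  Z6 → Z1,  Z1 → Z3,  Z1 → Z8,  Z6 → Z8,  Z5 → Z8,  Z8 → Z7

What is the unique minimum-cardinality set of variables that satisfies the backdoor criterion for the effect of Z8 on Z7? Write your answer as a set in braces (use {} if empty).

Variables eligible for adjustment (non-descendants of Z8, excluding Z8 and Z7): {Z1, Z3, Z5, Z6}.
Backdoor paths from Z8 to Z7:
  P1: Z8 <- Z6 -> Z1 -> Z3 -> Z7
  P2: Z8 <- Z6 -> Z1 -> Z7
  P3: Z8 <- Z1 -> Z3 -> Z7
  P4: Z8 <- Z1 -> Z7
  P5: Z8 <- Z5 <- Z6 -> Z1 -> Z3 -> Z7
  P6: Z8 <- Z5 <- Z6 -> Z1 -> Z7
The empty set is not sufficient: P1 (Z8 <- Z6 -> Z1 -> Z3 -> Z7) has no collider blocking it and no conditioned non-collider, so it is open.
Try {Z1}:
  P1: blocked at chain node Z1 ∈ conditioning set.
  P2: blocked at chain node Z1 ∈ conditioning set.
  P3: blocked at fork node Z1 ∈ conditioning set.
  P4: blocked at fork node Z1 ∈ conditioning set.
  P5: blocked at chain node Z1 ∈ conditioning set.
  P6: blocked at chain node Z1 ∈ conditioning set.
{Z1} contains no descendant of Z8 and blocks every backdoor path.
No other singleton works — e.g. {Z6} leaves P3 open — so {Z1} is the unique smallest valid adjustment set.

{Z1}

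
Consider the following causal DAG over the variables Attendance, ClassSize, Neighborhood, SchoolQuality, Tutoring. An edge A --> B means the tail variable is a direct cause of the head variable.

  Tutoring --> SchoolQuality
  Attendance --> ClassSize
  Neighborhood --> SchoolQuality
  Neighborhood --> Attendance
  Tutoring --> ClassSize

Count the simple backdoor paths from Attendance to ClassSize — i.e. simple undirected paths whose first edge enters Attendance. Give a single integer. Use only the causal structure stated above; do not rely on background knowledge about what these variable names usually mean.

1

A backdoor path from Attendance to ClassSize is any simple undirected path whose first edge points into Attendance (i.e. leaves Attendance via a parent).
Parents of Attendance: {Neighborhood}.
Enumerating:
  P1: Attendance <- Neighborhood -> SchoolQuality <- Tutoring -> ClassSize
That exhausts the simple backdoor paths. Count: 1.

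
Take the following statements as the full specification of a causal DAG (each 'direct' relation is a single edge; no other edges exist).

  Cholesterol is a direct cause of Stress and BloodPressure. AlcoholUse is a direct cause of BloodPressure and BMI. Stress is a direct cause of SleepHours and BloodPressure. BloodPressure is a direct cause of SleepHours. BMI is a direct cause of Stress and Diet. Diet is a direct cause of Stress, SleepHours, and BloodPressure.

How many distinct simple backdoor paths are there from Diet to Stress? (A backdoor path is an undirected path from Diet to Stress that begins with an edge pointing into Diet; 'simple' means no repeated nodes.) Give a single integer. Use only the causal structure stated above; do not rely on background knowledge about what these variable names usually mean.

A backdoor path from Diet to Stress is any simple undirected path whose first edge points into Diet (i.e. leaves Diet via a parent).
Parents of Diet: {BMI}.
Enumerating:
  P1: Diet <- BMI <- AlcoholUse -> BloodPressure <- Cholesterol -> Stress
  P2: Diet <- BMI <- AlcoholUse -> BloodPressure <- Stress
  P3: Diet <- BMI <- AlcoholUse -> BloodPressure -> SleepHours <- Stress
  P4: Diet <- BMI -> Stress
That exhausts the simple backdoor paths. Count: 4.

4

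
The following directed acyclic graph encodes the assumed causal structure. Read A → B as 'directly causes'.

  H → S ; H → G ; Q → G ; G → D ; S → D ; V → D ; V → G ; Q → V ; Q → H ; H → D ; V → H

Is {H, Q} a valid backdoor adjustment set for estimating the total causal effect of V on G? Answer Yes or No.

No

Backdoor paths from V to G (paths whose first edge points into V):
  P1: V <- Q -> H -> G
  P2: V <- Q -> H -> S -> D <- G
  P3: V <- Q -> H -> D <- G
  P4: V <- Q -> G
Condition 1 (no descendant of V in the set): FAILS — H is a descendant of V.
Condition 2 (every backdoor path blocked by {H, Q}):
  P1: blocked at fork node Q ∈ conditioning set.
  P2: blocked at fork node Q ∈ conditioning set.
  P3: blocked at fork node Q ∈ conditioning set.
  P4: blocked at fork node Q ∈ conditioning set.
{H, Q} does not satisfy the backdoor criterion.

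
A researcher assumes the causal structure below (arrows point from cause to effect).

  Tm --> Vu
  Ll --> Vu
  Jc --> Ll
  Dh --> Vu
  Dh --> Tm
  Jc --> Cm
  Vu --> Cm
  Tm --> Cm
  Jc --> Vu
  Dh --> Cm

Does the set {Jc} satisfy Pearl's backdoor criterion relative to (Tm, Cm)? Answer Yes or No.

Backdoor paths from Tm to Cm (paths whose first edge points into Tm):
  P1: Tm <- Dh -> Vu <- Jc -> Cm
  P2: Tm <- Dh -> Vu <- Ll <- Jc -> Cm
  P3: Tm <- Dh -> Vu -> Cm
  P4: Tm <- Dh -> Cm
Condition 1 (no descendant of Tm in the set): holds — descendants of Tm are {Cm, Vu}; none are in {Jc}.
Condition 2 (every backdoor path blocked by {Jc}):
  P1: blocked at collider Vu (neither it nor any descendant is in the conditioning set).
  P2: blocked at collider Vu (neither it nor any descendant is in the conditioning set).
  P3: open — no interior node is in the conditioning set.
  P4: open — no interior node is in the conditioning set.
{Jc} does not satisfy the backdoor criterion.

No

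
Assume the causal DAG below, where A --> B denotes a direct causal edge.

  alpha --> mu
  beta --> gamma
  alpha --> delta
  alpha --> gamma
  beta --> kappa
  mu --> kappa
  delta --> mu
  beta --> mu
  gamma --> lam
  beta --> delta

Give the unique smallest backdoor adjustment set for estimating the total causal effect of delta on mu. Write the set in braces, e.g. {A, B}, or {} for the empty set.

{alpha, beta}

Variables eligible for adjustment (non-descendants of delta, excluding delta and mu): {alpha, beta, gamma, lam}.
Backdoor paths from delta to mu:
  P1: delta <- beta -> gamma <- alpha -> mu
  P2: delta <- beta -> mu
  P3: delta <- beta -> kappa <- mu
  P4: delta <- alpha -> gamma <- beta -> mu
  P5: delta <- alpha -> gamma <- beta -> kappa <- mu
  P6: delta <- alpha -> mu
The empty set is not sufficient: P2 (delta <- beta -> mu) has no collider blocking it and no conditioned non-collider, so it is open.
Try {alpha, beta}:
  P1: blocked at fork node beta ∈ conditioning set.
  P2: blocked at fork node beta ∈ conditioning set.
  P3: blocked at fork node beta ∈ conditioning set.
  P4: blocked at fork node alpha ∈ conditioning set.
  P5: blocked at fork node alpha ∈ conditioning set.
  P6: blocked at fork node alpha ∈ conditioning set.
{alpha, beta} contains no descendant of delta and blocks every backdoor path.
Every element of {alpha, beta} is needed (dropping alpha leaves P6 open; dropping beta leaves P2 open), so no proper subset is valid.
Among all size-2 subsets of the eligible variables, only {alpha, beta} blocks every backdoor path, so it is the unique smallest valid adjustment set.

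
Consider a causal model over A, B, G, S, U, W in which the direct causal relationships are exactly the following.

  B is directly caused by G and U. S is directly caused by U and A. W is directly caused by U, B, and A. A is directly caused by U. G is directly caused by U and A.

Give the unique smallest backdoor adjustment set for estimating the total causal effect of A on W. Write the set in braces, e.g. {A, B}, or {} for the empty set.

Variables eligible for adjustment (non-descendants of A, excluding A and W): {U}.
Backdoor paths from A to W:
  P1: A <- U -> G -> B -> W
  P2: A <- U -> B -> W
  P3: A <- U -> W
The empty set is not sufficient: P1 (A <- U -> G -> B -> W) has no collider blocking it and no conditioned non-collider, so it is open.
Try {U}:
  P1: blocked at fork node U ∈ conditioning set.
  P2: blocked at fork node U ∈ conditioning set.
  P3: blocked at fork node U ∈ conditioning set.
{U} contains no descendant of A and blocks every backdoor path.
{U} is the unique smallest valid adjustment set.

{U}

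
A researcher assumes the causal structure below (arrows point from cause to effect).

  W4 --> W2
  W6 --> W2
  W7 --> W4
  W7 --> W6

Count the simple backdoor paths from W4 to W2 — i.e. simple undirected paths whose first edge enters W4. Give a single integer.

1

A backdoor path from W4 to W2 is any simple undirected path whose first edge points into W4 (i.e. leaves W4 via a parent).
Parents of W4: {W7}.
Enumerating:
  P1: W4 <- W7 -> W6 -> W2
That exhausts the simple backdoor paths. Count: 1.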